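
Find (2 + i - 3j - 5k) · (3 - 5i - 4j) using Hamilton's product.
-1 - 27i + 8j - 34k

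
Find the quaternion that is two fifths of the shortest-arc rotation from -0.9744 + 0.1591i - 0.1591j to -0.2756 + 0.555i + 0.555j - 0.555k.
-0.853 + 0.4021i + 0.17j - 0.2861k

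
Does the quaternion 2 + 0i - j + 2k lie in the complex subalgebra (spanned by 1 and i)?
No. The quaternion 2 - j + 2k has j-coefficient y = -1 and k-coefficient z = 2, not both zero, so it does not lie in the complex subalgebra spanned by 1 and i.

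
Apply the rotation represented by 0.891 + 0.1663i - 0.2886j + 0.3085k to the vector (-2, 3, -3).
(-1.988, 2.779, -3.213)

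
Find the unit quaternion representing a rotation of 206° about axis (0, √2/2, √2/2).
-0.225 + 0.689j + 0.689k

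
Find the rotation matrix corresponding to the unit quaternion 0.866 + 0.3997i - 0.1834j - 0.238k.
[[0.8194, 0.2656, -0.5079], [-0.5588, 0.5672, -0.605], [0.1274, 0.7796, 0.6132]]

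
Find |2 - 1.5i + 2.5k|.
3.536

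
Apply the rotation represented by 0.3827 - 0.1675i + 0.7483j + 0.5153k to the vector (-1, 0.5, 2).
(1.129, 1.861, 0.715)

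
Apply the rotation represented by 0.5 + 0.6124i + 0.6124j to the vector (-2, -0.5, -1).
(-1.487, -1.013, 1.419)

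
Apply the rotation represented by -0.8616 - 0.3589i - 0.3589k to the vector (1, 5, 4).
(-1.319, 0.568, 6.319)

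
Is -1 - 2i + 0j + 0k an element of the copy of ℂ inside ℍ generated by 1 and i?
Yes. The quaternion -1 - 2i has j- and k-coefficients y = z = 0, so it lies in the complex subalgebra spanned by 1 and i.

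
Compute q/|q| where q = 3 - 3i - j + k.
0.6708 - 0.6708i - 0.2236j + 0.2236k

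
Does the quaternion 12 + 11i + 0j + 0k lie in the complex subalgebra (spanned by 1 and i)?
Yes. The quaternion 12 + 11i has j- and k-coefficients y = z = 0, so it lies in the complex subalgebra spanned by 1 and i.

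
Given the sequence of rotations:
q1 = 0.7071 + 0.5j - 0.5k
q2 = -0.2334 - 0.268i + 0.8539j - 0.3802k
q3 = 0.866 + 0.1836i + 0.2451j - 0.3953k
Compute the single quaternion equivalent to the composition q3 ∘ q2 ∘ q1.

q2 · q1 = -0.7821 - 0.4264i + 0.3531j - 0.2861k
q3 · q2 · q1 = -0.7987 - 0.4434i + 0.3352j + 0.2307k
-0.7987 - 0.4434i + 0.3352j + 0.2307k


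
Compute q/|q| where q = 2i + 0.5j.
0.9701i + 0.2425j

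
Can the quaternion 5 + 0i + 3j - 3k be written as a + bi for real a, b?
No. The quaternion 5 + 3j - 3k has j-coefficient y = 3 and k-coefficient z = -3, not both zero, so it does not lie in the complex subalgebra spanned by 1 and i.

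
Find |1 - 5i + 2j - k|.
√31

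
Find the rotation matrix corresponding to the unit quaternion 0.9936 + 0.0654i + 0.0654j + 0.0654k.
[[0.9829, -0.1214, 0.1385], [0.1385, 0.9829, -0.1214], [-0.1214, 0.1385, 0.9829]]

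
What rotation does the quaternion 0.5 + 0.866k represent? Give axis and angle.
axis = (0, 0, 1), θ = 2π/3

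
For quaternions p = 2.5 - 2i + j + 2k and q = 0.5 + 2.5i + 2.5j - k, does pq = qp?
No: pq = 5.75 - 0.75i + 9.75j - 9k ≠ 5.75 + 11.25i + 3.75j + 6k = qp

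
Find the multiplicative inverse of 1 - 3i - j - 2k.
0.0667 + 0.2i + 0.0667j + 0.1333k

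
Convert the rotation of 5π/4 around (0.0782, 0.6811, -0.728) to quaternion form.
-0.3827 + 0.0722i + 0.6293j - 0.6726k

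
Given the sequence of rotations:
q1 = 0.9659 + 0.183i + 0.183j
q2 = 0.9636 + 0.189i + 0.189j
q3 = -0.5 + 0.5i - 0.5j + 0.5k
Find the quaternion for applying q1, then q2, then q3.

q2 · q1 = 0.8616 + 0.3589i + 0.3589j
q3 · q2 · q1 = -0.4308 + 0.0719i - 0.4308j + 0.7897k
-0.4308 + 0.0719i - 0.4308j + 0.7897k


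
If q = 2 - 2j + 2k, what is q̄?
2 + 2j - 2k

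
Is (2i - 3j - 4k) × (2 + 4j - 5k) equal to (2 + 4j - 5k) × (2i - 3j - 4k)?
No: pq = -8 + 35i + 4j ≠ -8 - 27i - 16j - 16k = qp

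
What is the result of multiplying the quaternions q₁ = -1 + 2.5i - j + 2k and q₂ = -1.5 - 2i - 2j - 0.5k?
5.5 + 2.75i + 0.75j - 9.5k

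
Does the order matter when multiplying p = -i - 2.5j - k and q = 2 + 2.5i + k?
Yes: pq = 3.5 - 4.5i - 6.5j + 4.25k ≠ 3.5 + 0.5i - 3.5j - 8.25k = qp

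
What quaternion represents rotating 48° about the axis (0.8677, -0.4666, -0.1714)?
0.9135 + 0.3529i - 0.1898j - 0.0697k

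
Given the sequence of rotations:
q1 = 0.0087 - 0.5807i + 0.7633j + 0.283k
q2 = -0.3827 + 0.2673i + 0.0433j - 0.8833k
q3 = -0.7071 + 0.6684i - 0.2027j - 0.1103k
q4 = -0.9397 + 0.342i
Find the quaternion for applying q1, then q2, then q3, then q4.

q2 · q1 = 0.3688 + 0.911i + 0.1455j + 0.1132k
q3 · q2 · q1 = -0.8277 - 0.4046i - 0.3538j + 0.1612k
q4 · q3 · q2 · q1 = 0.9162 + 0.0971i + 0.2773j - 0.2725k
0.9162 + 0.0971i + 0.2773j - 0.2725k


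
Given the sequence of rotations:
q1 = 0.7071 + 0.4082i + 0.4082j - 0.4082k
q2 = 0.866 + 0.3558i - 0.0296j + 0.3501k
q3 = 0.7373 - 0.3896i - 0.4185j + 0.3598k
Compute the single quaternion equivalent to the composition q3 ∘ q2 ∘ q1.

q2 · q1 = 0.6221 + 0.4743i + 0.6207j + 0.0514k
q3 · q2 · q1 = 0.8847 - 0.1375i + 0.388j + 0.2184k
0.8847 - 0.1375i + 0.388j + 0.2184k


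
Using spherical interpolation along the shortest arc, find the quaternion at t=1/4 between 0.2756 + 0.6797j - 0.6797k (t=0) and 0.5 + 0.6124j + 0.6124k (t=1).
0.4216 + 0.8202j - 0.3867k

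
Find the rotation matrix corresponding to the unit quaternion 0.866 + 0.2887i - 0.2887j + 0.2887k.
[[0.6666, -0.6667, -0.3333], [0.3333, 0.6666, -0.6667], [0.6667, 0.3333, 0.6666]]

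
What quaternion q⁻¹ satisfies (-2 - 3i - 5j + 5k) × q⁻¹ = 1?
-0.0317 + 0.0476i + 0.0794j - 0.0794k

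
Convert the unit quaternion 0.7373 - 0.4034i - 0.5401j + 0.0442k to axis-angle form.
axis = (-0.5971, -0.7995, 0.0654), θ = 85°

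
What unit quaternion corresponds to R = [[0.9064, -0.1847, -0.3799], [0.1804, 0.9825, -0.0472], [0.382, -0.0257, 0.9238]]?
0.9763 + 0.0055i - 0.1951j + 0.0935k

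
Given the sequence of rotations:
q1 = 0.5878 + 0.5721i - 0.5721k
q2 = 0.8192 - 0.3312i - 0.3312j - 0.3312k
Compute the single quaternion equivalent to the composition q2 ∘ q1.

q2 · q1 = 0.4815 + 0.4635i - 0.5736j - 0.4739k
0.4815 + 0.4635i - 0.5736j - 0.4739k


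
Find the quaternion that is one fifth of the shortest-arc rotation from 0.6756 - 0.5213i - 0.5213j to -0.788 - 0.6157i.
0.8279 - 0.303i - 0.472j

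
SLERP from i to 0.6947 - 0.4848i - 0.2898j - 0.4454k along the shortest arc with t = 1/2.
-0.4031 + 0.8616i + 0.1682j + 0.2585k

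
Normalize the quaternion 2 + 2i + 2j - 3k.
0.4364 + 0.4364i + 0.4364j - 0.6547k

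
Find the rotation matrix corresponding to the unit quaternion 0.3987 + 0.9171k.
[[-0.6821, -0.7313, 0], [0.7313, -0.6821, 0], [0, 0, 1]]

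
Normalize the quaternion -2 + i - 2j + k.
-0.6325 + 0.3162i - 0.6325j + 0.3162k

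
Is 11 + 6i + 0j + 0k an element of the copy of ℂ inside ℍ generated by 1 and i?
Yes. The quaternion 11 + 6i has j- and k-coefficients y = z = 0, so it lies in the complex subalgebra spanned by 1 and i.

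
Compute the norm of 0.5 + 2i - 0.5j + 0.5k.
2.179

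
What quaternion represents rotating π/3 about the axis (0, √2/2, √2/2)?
0.866 + 0.3536j + 0.3536k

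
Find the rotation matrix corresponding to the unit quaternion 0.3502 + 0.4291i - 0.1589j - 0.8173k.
[[-0.3865, 0.4361, -0.8127], [-0.7088, -0.7042, -0.0408], [-0.5901, 0.5603, 0.5812]]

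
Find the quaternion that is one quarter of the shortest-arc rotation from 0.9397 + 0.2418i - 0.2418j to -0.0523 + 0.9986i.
0.8044 + 0.5551i - 0.2116j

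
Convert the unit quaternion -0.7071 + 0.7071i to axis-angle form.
axis = (1, 0, 0), θ = 3π/2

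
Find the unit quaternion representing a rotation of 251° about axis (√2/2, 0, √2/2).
-0.5807 + 0.5757i + 0.5757k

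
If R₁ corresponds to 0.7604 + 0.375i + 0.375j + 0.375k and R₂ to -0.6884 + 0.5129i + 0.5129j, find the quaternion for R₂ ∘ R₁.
-0.9081 + 0.3242i - 0.0605j - 0.2581k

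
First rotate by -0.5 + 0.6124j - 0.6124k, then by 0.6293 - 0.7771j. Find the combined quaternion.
0.1612 + 0.4759i + 0.7739j - 0.3854k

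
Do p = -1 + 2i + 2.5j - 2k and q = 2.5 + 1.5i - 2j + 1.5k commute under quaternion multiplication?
No: pq = 2.5 + 3.25i + 2.25j - 14.25k ≠ 2.5 + 3.75i + 14.25j + 1.25k = qp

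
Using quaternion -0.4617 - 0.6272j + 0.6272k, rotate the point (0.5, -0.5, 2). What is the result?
(0.582, -1.97, 0.53)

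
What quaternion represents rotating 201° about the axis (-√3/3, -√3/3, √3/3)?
-0.1822 - 0.5677i - 0.5677j + 0.5677k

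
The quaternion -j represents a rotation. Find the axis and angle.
axis = (0, -1, 0), θ = π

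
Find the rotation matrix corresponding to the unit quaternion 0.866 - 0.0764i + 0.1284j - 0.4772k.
[[0.5116, 0.8069, 0.2953], [-0.8461, 0.5329, 0.0098], [-0.1495, -0.2549, 0.9554]]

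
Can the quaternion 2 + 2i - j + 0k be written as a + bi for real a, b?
No. The quaternion 2 + 2i - j has j-coefficient y = -1 and k-coefficient z = 0, not both zero, so it does not lie in the complex subalgebra spanned by 1 and i.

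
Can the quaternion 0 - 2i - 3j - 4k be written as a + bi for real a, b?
No. The quaternion -2i - 3j - 4k has j-coefficient y = -3 and k-coefficient z = -4, not both zero, so it does not lie in the complex subalgebra spanned by 1 and i.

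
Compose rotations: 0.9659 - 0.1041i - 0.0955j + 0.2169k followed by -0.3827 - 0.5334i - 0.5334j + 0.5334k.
-0.5918 - 0.5401i - 0.4185j + 0.4276k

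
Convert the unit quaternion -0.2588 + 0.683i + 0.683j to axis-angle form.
axis = (√2/2, √2/2, 0), θ = 7π/6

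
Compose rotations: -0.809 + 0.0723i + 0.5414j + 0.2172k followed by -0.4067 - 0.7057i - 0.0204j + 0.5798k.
0.2652 + 0.2232i - 0.0085j - 0.938k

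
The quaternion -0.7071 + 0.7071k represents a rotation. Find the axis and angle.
axis = (0, 0, 1), θ = 3π/2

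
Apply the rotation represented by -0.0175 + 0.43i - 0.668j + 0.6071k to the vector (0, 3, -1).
(-2.205, 0.475, -2.216)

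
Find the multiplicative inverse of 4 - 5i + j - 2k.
0.087 + 0.1087i - 0.0217j + 0.0435k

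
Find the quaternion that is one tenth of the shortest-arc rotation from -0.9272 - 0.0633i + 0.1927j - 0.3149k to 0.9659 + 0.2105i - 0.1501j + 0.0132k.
-0.9361 - 0.0786i + 0.1894j - 0.2858k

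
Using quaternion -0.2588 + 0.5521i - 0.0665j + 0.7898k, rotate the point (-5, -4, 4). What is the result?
(3.567, 6.563, -1.099)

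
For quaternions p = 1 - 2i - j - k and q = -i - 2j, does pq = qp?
No: pq = -4 - 3i - j + 3k ≠ -4 + i - 3j - 3k = qp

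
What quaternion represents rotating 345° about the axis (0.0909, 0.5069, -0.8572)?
-0.9914 + 0.0119i + 0.0662j - 0.1119k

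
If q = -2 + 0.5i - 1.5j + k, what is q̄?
-2 - 0.5i + 1.5j - k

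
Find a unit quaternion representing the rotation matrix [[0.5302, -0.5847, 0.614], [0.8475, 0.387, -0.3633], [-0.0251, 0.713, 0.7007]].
0.809 + 0.3326i + 0.1975j + 0.4426k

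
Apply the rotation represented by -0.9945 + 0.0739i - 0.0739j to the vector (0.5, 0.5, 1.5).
(0.71, 0.71, 1.32)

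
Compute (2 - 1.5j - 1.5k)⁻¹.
0.2353 + 0.1765j + 0.1765k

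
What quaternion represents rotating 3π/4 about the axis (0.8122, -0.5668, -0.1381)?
0.3827 + 0.7504i - 0.5237j - 0.1276k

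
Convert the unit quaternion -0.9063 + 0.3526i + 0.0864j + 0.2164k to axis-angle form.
axis = (0.8343, 0.2044, 0.512), θ = 310°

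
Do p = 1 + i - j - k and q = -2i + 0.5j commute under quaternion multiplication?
No: pq = 2.5 - 1.5i + 2.5j - 1.5k ≠ 2.5 - 2.5i - 1.5j + 1.5k = qp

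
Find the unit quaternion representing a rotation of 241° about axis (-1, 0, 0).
-0.5075 - 0.8616i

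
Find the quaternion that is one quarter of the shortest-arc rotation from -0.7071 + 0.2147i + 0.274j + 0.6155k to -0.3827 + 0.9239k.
-0.6443 + 0.165i + 0.2106j + 0.7164k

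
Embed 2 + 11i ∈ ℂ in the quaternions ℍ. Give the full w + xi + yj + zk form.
2 + 11i + 0j + 0k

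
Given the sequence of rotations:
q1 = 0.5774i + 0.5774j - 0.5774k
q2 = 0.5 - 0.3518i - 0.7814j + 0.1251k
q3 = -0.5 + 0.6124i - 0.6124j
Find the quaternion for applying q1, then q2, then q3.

q2 · q1 = 0.7265 + 0.6676i + 0.1578j - 0.0406k
q3 · q2 · q1 = -0.6755 + 0.136i - 0.4989j + 0.5258k
-0.6755 + 0.136i - 0.4989j + 0.5258k


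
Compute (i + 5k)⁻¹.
-0.0385i - 0.1923k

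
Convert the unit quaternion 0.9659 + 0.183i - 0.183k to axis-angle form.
axis = (√2/2, 0, -√2/2), θ = π/6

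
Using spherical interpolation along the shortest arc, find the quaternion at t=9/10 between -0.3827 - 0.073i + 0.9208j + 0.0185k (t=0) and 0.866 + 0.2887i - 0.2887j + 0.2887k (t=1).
-0.8454 - 0.2755i + 0.3731j - 0.265k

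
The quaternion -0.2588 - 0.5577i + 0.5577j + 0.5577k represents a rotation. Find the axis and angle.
axis = (-√3/3, √3/3, √3/3), θ = 7π/6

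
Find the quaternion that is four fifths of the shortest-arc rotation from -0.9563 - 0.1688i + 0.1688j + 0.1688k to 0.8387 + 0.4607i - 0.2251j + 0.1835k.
-0.8789 - 0.4088i + 0.2177j - 0.1138k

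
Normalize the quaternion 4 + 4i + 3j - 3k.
0.5657 + 0.5657i + 0.4243j - 0.4243k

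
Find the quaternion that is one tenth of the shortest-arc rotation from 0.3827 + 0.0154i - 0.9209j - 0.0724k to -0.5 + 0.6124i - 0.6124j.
0.2978 + 0.0925i - 0.9477j - 0.0684k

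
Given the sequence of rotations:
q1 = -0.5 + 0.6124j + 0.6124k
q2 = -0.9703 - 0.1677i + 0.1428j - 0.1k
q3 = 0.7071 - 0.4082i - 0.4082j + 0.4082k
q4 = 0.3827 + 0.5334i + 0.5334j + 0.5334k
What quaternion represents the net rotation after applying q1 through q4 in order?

q2 · q1 = 0.4589 + 0.2325i - 0.5629j - 0.6469k
q3 · q2 · q1 = 0.4537 + 0.4709i - 0.7545j + 0.0546k
q4 · q3 · q2 · q1 = 0.2958 + 0.8538i + 0.1753j - 0.3907k
0.2958 + 0.8538i + 0.1753j - 0.3907k


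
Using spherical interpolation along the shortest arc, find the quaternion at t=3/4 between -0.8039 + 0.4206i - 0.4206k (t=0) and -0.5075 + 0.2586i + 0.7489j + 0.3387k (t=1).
-0.6789 + 0.3494i + 0.6278j + 0.1513k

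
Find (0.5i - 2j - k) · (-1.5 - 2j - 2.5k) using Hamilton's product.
-6.5 + 2.25i + 4.25j + 0.5k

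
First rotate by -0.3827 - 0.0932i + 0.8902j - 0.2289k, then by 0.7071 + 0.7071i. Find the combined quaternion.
-0.2047 - 0.3365i + 0.7913j + 0.4676k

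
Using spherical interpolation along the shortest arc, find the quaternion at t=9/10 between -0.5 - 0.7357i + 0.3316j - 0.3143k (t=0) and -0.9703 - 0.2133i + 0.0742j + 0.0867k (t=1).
-0.9528 - 0.2808i + 0.1063j + 0.0442k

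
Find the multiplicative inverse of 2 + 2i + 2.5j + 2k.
0.1096 - 0.1096i - 0.137j - 0.1096k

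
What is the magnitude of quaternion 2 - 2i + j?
3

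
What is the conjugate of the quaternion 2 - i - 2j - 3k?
2 + i + 2j + 3k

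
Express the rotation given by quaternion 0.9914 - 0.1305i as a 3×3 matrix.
[[1, 0, 0], [0, 0.9659, 0.2588], [0, -0.2588, 0.9659]]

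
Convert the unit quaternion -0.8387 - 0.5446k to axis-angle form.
axis = (0, 0, -1), θ = 294°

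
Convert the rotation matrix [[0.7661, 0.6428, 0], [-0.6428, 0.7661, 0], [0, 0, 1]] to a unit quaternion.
0.9397 - 0.342k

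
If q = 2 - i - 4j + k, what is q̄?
2 + i + 4j - k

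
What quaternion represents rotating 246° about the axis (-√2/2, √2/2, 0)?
-0.5446 - 0.593i + 0.593j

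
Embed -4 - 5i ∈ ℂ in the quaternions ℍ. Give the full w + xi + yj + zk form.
-4 - 5i + 0j + 0k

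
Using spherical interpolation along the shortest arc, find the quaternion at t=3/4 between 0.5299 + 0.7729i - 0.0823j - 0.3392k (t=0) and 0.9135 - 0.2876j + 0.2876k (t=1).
0.9243 + 0.2399i - 0.2648j + 0.1339k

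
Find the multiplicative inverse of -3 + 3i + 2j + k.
-0.1304 - 0.1304i - 0.087j - 0.0435k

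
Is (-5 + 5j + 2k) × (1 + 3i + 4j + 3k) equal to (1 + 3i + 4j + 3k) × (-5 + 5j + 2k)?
No: pq = -31 - 8i - 9j - 28k ≠ -31 - 22i - 21j + 2k = qp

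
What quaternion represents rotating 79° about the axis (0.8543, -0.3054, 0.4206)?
0.7716 + 0.5434i - 0.1943j + 0.2675k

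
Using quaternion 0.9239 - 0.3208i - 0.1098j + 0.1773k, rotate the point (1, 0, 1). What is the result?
(0.596, 0.952, 0.859)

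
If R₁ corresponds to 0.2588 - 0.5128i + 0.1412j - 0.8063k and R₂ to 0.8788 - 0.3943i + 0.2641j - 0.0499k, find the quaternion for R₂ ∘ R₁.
-0.0523 - 0.7586i - 0.0999j - 0.6417k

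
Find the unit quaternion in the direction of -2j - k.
-0.8944j - 0.4472k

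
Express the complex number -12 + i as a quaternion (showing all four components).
-12 + i + 0j + 0k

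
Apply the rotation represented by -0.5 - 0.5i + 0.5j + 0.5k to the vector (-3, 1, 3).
(-3, 3, 1)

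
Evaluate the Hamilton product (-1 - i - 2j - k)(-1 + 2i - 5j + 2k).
-5 - 10i + 7j + 8k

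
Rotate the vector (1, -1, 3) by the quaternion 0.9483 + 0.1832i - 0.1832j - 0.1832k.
(-0.658, -2.121, 2.463)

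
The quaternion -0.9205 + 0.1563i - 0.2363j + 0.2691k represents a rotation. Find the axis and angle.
axis = (0.4, -0.6047, 0.6887), θ = 314°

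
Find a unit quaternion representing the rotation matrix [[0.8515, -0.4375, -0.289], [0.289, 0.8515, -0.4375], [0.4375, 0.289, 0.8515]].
0.9427 + 0.1927i - 0.1927j + 0.1927k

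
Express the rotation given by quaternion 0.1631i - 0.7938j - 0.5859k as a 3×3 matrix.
[[-0.9468, -0.2589, -0.1911], [-0.2589, 0.2602, 0.9302], [-0.1911, 0.9302, -0.3134]]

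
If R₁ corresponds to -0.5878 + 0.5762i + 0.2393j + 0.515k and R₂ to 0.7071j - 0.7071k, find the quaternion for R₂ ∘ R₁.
0.1949 + 0.5334i - 0.8231j + 0.0082k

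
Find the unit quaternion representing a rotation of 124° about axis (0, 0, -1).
0.4695 - 0.8829k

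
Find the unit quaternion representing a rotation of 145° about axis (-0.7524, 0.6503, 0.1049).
0.3007 - 0.7176i + 0.6202j + 0.1k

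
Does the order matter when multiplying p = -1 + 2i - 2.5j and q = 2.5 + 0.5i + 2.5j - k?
Yes: pq = 2.75 + 7i - 6.75j + 7.25k ≠ 2.75 + 2i - 10.75j - 5.25k = qp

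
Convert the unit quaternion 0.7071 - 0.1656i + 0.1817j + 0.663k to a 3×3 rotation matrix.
[[0.0548, -0.9978, 0.0374], [0.8774, 0.066, 0.4751], [-0.4765, 0.0067, 0.8791]]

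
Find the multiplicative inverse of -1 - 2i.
-0.2 + 0.4i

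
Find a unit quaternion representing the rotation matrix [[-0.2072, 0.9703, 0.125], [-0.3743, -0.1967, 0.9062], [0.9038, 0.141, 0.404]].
0.5 - 0.3826i - 0.3894j - 0.6723k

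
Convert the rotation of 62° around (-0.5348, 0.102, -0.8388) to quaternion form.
0.8572 - 0.2754i + 0.0525j - 0.432k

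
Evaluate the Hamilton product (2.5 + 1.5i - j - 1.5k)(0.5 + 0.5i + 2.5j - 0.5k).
2.25 + 6.25i + 5.75j + 2.25k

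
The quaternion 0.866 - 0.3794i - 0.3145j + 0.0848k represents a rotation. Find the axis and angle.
axis = (-0.7587, -0.6289, 0.1696), θ = π/3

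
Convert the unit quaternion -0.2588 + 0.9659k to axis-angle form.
axis = (0, 0, 1), θ = 7π/6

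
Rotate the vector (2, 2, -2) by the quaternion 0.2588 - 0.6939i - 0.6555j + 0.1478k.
(2.949, 1.628, 0.807)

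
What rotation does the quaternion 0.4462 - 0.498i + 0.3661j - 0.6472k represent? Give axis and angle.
axis = (-0.5565, 0.4091, -0.7232), θ = 127°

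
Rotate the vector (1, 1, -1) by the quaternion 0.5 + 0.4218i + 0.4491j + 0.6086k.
(-1.336, 0.766, 0.792)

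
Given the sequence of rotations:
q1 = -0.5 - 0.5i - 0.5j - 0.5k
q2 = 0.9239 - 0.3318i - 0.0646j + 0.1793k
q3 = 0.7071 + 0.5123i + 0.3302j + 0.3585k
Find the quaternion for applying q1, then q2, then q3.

q2 · q1 = -0.5705 - 0.1741i - 0.6852j - 0.418k
q3 · q2 · q1 = 0.0619 - 0.3078i - 0.5212j - 0.7936k
0.0619 - 0.3078i - 0.5212j - 0.7936k


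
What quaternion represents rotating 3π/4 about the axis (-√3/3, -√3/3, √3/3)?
0.3827 - 0.5334i - 0.5334j + 0.5334k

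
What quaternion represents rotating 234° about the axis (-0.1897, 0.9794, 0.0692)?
-0.454 - 0.169i + 0.8727j + 0.0617k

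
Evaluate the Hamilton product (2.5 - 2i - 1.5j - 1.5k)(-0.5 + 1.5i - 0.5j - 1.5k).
-1.25 + 6.25i - 5.75j + 0.25k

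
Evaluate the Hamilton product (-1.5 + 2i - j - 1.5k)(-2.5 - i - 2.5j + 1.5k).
5.5 - 8.75i + 4.75j - 4.5k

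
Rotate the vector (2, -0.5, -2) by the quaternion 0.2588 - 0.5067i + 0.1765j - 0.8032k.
(-2.634, -0.745, 0.87)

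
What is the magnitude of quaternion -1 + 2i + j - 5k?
√31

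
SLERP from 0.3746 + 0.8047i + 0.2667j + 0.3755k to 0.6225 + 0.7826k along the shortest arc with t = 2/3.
0.6053 + 0.3145i + 0.1042j + 0.7237k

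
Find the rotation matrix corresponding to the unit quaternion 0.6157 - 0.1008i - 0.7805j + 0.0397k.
[[-0.2215, 0.1085, -0.9691], [0.2062, 0.9765, 0.0622], [0.9531, -0.1861, -0.2387]]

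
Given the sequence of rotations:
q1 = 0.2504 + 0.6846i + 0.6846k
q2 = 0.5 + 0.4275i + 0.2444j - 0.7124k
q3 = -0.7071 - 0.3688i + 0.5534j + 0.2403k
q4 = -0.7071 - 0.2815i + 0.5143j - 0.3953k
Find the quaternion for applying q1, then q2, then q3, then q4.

q2 · q1 = 0.3202 + 0.6167i - 0.7192j - 0.0034k
q3 · q2 · q1 = 0.3998 - 0.3832i + 0.8327j + 0.0033k
q4 · q3 · q2 · q1 = -0.8175 + 0.4893i - 0.2308j - 0.1977k
-0.8175 + 0.4893i - 0.2308j - 0.1977k


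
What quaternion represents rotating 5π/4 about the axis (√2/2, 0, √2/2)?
-0.3827 + 0.6533i + 0.6533k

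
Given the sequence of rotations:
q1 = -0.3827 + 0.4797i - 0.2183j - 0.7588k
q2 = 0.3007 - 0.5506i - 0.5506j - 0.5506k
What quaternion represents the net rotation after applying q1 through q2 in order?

q2 · q1 = -0.3889 + 0.6526i - 0.5368j + 0.3669k
-0.3889 + 0.6526i - 0.5368j + 0.3669k


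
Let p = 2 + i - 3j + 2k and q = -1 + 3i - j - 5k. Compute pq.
2 + 22i + 12j - 4k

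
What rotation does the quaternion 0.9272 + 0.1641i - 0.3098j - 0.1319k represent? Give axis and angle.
axis = (0.4381, -0.8271, -0.3521), θ = 44°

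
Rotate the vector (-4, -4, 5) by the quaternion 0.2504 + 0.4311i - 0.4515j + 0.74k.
(7.111, -2.478, -0.544)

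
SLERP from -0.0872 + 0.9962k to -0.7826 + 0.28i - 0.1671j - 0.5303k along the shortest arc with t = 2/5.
0.3132 - 0.1335i + 0.0797j + 0.9369k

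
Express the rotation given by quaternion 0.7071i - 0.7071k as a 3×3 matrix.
[[0, 0, -1], [0, -1, 0], [-1, 0, 0]]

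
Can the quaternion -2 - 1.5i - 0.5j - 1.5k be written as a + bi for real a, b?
No. The quaternion -2 - 1.5i - 0.5j - 1.5k has j-coefficient y = -0.5 and k-coefficient z = -1.5, not both zero, so it does not lie in the complex subalgebra spanned by 1 and i.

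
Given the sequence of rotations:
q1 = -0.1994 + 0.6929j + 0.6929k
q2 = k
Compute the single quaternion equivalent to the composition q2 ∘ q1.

q2 · q1 = -0.6929 - 0.6929i - 0.1994k
-0.6929 - 0.6929i - 0.1994k


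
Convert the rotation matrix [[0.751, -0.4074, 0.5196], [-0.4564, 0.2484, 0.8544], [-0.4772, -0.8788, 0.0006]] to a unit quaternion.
0.7071 - 0.6128i + 0.3524j - 0.0173k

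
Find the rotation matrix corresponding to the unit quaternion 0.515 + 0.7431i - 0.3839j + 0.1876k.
[[0.6349, -0.7638, -0.1166], [-0.3773, -0.1748, -0.9094], [0.6742, 0.6214, -0.3992]]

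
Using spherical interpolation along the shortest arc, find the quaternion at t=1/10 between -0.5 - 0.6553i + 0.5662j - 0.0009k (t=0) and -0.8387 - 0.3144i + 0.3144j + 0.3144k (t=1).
-0.5458 - 0.6313i + 0.55j + 0.0328k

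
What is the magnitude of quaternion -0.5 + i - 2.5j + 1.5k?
3.122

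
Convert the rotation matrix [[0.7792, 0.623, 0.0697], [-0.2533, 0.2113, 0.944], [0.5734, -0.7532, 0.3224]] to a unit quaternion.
0.7604 - 0.558i - 0.1656j - 0.2881k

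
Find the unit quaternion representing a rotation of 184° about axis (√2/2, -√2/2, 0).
-0.0349 + 0.7067i - 0.7067j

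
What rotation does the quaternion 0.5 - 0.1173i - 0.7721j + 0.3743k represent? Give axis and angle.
axis = (-0.1354, -0.8915, 0.4322), θ = 2π/3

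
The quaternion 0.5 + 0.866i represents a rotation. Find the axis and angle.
axis = (1, 0, 0), θ = 2π/3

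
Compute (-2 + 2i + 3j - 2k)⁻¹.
-0.0952 - 0.0952i - 0.1429j + 0.0952k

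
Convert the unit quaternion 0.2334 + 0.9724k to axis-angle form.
axis = (0, 0, 1), θ = 153°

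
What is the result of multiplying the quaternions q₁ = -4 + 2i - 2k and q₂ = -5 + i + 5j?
18 - 4i - 22j + 20k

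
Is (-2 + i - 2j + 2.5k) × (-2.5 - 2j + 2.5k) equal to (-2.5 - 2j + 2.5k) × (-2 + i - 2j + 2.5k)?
No: pq = -5.25 - 2.5i + 6.5j - 13.25k ≠ -5.25 - 2.5i + 11.5j - 9.25k = qp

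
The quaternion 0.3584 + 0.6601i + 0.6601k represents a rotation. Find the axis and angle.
axis = (√2/2, 0, √2/2), θ = 138°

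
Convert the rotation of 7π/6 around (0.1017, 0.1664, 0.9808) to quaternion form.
-0.2588 + 0.0982i + 0.1607j + 0.9474k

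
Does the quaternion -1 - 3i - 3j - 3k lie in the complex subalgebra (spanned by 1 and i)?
No. The quaternion -1 - 3i - 3j - 3k has j-coefficient y = -3 and k-coefficient z = -3, not both zero, so it does not lie in the complex subalgebra spanned by 1 and i.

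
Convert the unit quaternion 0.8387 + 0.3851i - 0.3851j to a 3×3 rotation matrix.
[[0.7034, -0.2966, -0.646], [-0.2966, 0.7034, -0.646], [0.646, 0.646, 0.4068]]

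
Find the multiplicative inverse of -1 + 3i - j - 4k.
-0.037 - 0.1111i + 0.037j + 0.1481k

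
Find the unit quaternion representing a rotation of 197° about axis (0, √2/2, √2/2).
-0.1478 + 0.6993j + 0.6993k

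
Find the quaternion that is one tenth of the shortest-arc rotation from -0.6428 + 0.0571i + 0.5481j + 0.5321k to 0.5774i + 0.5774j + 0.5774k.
-0.5927 + 0.118i + 0.5707j + 0.556k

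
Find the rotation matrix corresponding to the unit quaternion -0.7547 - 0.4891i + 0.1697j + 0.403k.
[[0.6176, 0.4423, -0.6504], [-0.7743, 0.1967, -0.6015], [-0.1381, 0.875, 0.464]]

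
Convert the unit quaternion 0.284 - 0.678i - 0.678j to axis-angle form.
axis = (-√2/2, -√2/2, 0), θ = 147°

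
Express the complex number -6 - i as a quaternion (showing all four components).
-6 - i + 0j + 0k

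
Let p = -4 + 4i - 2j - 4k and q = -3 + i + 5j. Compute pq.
18 + 4i - 18j + 34k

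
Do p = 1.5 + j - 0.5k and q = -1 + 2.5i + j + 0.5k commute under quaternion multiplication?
No: pq = -2.25 + 4.75i - 0.75j - 1.25k ≠ -2.25 + 2.75i + 1.75j + 3.75k = qp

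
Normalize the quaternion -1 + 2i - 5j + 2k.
-0.1715 + 0.343i - 0.8575j + 0.343k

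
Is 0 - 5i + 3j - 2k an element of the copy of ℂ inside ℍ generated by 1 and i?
No. The quaternion -5i + 3j - 2k has j-coefficient y = 3 and k-coefficient z = -2, not both zero, so it does not lie in the complex subalgebra spanned by 1 and i.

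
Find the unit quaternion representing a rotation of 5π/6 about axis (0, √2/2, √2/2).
0.2588 + 0.683j + 0.683k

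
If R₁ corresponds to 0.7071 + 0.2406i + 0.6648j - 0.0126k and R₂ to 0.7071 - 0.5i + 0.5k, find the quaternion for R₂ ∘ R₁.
0.6266 - 0.5158i + 0.5841j + 0.0122k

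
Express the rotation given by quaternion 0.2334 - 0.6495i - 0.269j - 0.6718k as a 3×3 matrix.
[[-0.0474, 0.663, 0.7471], [0.0358, -0.7463, 0.6646], [0.9982, 0.0582, 0.0116]]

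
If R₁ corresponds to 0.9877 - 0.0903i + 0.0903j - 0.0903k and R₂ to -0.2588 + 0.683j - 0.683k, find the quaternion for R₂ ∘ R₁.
-0.379 + 0.0234i + 0.7129j - 0.5896k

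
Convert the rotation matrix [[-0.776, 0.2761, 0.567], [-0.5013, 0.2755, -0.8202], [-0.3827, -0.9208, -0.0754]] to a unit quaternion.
0.3256 - 0.0772i + 0.7292j - 0.5969k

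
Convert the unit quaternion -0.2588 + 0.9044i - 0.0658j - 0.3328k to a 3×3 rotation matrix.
[[0.7698, -0.2913, -0.5679], [0.0532, -0.8574, 0.5119], [-0.636, -0.4243, -0.6445]]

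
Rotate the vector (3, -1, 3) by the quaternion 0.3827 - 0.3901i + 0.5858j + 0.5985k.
(-0.349, 3.023, -3.121)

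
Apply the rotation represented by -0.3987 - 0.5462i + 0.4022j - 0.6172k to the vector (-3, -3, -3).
(1.99, 3.713, -3.041)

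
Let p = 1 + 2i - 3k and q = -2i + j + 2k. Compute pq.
10 + i + 3j + 4k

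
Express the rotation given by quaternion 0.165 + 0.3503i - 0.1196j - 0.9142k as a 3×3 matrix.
[[-0.7001, 0.2179, -0.68], [-0.3855, -0.9169, 0.1031], [-0.601, 0.3343, 0.726]]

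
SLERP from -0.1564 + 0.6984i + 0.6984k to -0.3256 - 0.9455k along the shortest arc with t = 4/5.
0.2387 + 0.1604i + 0.9578k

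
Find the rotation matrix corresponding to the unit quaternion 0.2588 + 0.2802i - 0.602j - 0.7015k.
[[-0.709, 0.0257, -0.7047], [-0.7005, -0.1412, 0.6996], [-0.0815, 0.9896, 0.1182]]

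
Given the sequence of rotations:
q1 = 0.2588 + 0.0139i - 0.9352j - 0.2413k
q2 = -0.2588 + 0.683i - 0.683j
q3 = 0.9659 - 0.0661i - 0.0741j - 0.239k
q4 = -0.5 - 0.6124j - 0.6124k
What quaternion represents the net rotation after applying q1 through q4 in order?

q2 · q1 = -0.7152 + 0.338i + 0.2301j - 0.5668k
q3 · q2 · q1 = -0.7869 + 0.4707i + 0.157j - 0.3667k
q4 · q3 · q2 · q1 = 0.265 + 0.0854i + 0.1151j + 0.9535k
0.265 + 0.0854i + 0.1151j + 0.9535k


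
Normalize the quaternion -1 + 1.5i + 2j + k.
-0.3482 + 0.5222i + 0.6963j + 0.3482k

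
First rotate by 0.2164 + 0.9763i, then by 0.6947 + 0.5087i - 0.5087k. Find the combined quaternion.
-0.3463 + 0.7883i - 0.4966j - 0.1101k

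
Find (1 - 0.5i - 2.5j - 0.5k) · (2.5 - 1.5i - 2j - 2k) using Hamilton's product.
-4.25 + 1.25i - 8.5j - 6k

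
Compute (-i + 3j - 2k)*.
i - 3j + 2k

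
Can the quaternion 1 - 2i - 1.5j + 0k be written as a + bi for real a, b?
No. The quaternion 1 - 2i - 1.5j has j-coefficient y = -1.5 and k-coefficient z = 0, not both zero, so it does not lie in the complex subalgebra spanned by 1 and i.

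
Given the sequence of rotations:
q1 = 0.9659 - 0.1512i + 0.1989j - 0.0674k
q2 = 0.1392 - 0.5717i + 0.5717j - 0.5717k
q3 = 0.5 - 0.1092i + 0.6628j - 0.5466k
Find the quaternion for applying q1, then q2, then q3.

q2 · q1 = -0.1042 - 0.4981i + 0.6278j - 0.5889k
q3 · q2 · q1 = -0.8445 - 0.2848i + 0.4528j + 0.0241k
-0.8445 - 0.2848i + 0.4528j + 0.0241k


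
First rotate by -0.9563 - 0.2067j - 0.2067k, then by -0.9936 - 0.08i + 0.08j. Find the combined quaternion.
0.9667 + 0.06i + 0.1123j + 0.2219k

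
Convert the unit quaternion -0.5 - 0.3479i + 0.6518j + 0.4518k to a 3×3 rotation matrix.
[[-0.2579, -0.0017, -0.9662], [-0.9053, 0.3497, 0.2411], [0.3374, 0.9369, -0.0918]]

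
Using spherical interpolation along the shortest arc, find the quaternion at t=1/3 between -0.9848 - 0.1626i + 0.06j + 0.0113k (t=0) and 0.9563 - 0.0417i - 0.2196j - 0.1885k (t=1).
-0.9862 - 0.0953i + 0.1147j + 0.0714k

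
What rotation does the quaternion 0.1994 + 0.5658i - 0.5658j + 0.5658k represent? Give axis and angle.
axis = (√3/3, -√3/3, √3/3), θ = 157°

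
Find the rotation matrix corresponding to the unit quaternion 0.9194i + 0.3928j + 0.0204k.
[[0.6906, 0.7223, 0.0375], [0.7223, -0.6914, 0.016], [0.0375, 0.016, -0.9992]]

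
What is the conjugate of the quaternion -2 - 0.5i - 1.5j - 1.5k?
-2 + 0.5i + 1.5j + 1.5k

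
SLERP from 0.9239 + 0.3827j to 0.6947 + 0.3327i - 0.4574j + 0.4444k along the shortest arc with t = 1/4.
0.9699 + 0.1008i + 0.176j + 0.1347k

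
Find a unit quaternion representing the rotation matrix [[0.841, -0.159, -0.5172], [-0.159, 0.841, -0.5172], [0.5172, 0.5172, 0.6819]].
0.917 + 0.282i - 0.282j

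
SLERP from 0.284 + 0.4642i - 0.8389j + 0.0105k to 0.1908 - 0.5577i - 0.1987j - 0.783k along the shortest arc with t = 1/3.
0.1488 + 0.6667i - 0.6172j + 0.3903k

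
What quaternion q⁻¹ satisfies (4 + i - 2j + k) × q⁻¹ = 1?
0.1818 - 0.0455i + 0.0909j - 0.0455k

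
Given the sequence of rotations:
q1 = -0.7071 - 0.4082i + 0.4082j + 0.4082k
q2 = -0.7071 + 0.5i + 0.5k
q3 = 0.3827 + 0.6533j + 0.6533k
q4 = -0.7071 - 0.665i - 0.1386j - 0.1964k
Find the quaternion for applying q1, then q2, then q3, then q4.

q2 · q1 = 0.5 - 0.269i - 0.6968j - 0.4381k
q3 · q2 · q1 = 0.9328 + 0.0661i - 0.1158j + 0.3347k
q4 · q3 · q2 · q1 = -0.5659 - 0.7362i + 0.1622j - 0.3337k
-0.5659 - 0.7362i + 0.1622j - 0.3337k


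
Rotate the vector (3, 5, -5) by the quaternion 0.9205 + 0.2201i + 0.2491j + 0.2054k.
(-1.713, 7.071, -2.462)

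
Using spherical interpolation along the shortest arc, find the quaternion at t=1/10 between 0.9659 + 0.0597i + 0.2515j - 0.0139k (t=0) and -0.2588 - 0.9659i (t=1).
0.9532 + 0.1842i + 0.2393j - 0.0132k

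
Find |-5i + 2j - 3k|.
√38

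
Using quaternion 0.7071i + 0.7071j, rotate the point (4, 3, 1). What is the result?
(3, 4, -1)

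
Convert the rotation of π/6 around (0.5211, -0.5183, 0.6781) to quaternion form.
0.9659 + 0.1349i - 0.1341j + 0.1755k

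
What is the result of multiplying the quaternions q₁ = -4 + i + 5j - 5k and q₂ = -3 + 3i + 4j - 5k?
-36 - 20i - 41j + 24k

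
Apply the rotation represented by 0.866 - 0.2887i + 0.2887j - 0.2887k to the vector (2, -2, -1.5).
(-0.334, -3.167, -0.333)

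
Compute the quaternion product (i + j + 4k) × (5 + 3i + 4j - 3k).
5 - 14i + 20j + 21k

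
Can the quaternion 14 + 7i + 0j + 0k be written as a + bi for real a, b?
Yes. The quaternion 14 + 7i has j- and k-coefficients y = z = 0, so it lies in the complex subalgebra spanned by 1 and i.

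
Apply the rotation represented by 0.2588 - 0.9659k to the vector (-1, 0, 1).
(0.866, 0.5, 1)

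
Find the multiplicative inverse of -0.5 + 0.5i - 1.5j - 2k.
-0.0741 - 0.0741i + 0.2222j + 0.2963k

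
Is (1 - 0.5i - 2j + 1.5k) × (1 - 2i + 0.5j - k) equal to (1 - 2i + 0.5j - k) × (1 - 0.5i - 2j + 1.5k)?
No: pq = 2.5 - 1.25i - 5j - 3.75k ≠ 2.5 - 3.75i + 2j + 4.75k = qp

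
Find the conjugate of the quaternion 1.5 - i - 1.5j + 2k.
1.5 + i + 1.5j - 2k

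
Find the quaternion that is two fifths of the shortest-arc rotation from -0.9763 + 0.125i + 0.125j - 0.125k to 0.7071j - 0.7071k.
-0.7359 + 0.0942i + 0.4741j - 0.4741k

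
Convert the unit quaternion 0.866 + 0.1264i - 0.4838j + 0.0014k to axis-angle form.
axis = (0.2528, -0.9675, 0.0028), θ = π/3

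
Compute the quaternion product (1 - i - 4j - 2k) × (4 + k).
6 - 8i - 15j - 7k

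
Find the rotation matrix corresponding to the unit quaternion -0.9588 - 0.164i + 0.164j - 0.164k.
[[0.8924, -0.3683, -0.2607], [0.2607, 0.8924, -0.3683], [0.3683, 0.2607, 0.8924]]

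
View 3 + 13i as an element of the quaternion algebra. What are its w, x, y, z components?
3 + 13i + 0j + 0k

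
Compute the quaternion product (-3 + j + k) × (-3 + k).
8 + i - 3j - 6k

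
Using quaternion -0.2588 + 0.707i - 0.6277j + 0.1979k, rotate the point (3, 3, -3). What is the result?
(-3.769, -3.557, 0.385)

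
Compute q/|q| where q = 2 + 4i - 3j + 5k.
0.2722 + 0.5443i - 0.4082j + 0.6804k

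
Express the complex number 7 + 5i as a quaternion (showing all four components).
7 + 5i + 0j + 0k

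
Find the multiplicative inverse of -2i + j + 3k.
0.1429i - 0.0714j - 0.2143k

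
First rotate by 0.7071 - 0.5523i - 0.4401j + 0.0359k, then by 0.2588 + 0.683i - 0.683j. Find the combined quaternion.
0.2596 + 0.3155i - 0.6214j - 0.6685k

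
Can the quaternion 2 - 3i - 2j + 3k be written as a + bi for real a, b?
No. The quaternion 2 - 3i - 2j + 3k has j-coefficient y = -2 and k-coefficient z = 3, not both zero, so it does not lie in the complex subalgebra spanned by 1 and i.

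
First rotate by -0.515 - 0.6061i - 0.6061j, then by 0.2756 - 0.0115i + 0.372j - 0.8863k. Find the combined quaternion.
0.0766 - 0.6983i + 0.1786j + 0.6889k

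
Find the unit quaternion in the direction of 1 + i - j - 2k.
0.378 + 0.378i - 0.378j - 0.7559k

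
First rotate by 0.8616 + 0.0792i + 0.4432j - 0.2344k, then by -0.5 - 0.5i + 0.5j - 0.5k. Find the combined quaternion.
-0.73 - 0.366i + 0.0524j - 0.5748k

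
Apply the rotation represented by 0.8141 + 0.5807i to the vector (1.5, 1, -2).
(1.5, 2.217, 0.294)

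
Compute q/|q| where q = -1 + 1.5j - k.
-0.4851 + 0.7276j - 0.4851k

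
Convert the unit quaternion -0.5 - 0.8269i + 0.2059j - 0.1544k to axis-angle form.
axis = (-0.9548, 0.2378, -0.1783), θ = 4π/3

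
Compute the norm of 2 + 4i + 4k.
6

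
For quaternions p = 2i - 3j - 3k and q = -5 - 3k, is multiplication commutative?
No: pq = -9 - i + 21j + 15k ≠ -9 - 19i + 9j + 15k = qp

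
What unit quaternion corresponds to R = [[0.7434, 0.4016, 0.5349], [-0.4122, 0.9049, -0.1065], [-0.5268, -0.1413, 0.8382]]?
0.9336 - 0.0093i + 0.2843j - 0.2179k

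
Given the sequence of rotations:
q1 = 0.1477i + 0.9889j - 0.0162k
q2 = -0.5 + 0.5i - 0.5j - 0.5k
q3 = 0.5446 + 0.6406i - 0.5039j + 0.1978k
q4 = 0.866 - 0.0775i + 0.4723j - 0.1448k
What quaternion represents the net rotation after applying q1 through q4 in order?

q2 · q1 = 0.4125 + 0.4287i - 0.5602j + 0.5764k
q3 · q2 · q1 = -0.4463 + 0.3181i - 0.7974j + 0.2527k
q4 · q3 · q2 · q1 = 0.0514 + 0.3139i - 0.9278j + 0.195k
0.0514 + 0.3139i - 0.9278j + 0.195k


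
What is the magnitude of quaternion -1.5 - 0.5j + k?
1.871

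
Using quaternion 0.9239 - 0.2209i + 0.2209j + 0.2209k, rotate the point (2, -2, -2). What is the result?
(2, -2, -2)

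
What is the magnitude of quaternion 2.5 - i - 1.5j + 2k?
3.674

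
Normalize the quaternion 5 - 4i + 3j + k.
0.7001 - 0.5601i + 0.4201j + 0.14k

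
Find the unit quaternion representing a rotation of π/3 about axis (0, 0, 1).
0.866 + 0.5k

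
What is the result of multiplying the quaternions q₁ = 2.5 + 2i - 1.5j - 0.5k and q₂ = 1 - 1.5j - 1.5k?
-0.5 + 3.5i - 2.25j - 7.25k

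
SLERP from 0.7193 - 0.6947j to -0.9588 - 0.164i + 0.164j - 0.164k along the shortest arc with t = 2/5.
0.8574 + 0.0695i - 0.5051j + 0.0695k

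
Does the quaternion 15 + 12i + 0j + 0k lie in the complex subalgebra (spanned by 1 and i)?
Yes. The quaternion 15 + 12i has j- and k-coefficients y = z = 0, so it lies in the complex subalgebra spanned by 1 and i.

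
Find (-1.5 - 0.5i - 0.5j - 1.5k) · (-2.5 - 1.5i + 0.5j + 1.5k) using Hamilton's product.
5.5 + 3.5i + 3.5j + 0.5k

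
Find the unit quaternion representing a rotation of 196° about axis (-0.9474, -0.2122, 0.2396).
-0.1392 - 0.9382i - 0.2101j + 0.2373k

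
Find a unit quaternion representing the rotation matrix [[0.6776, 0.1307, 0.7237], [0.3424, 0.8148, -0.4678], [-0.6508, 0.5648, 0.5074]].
0.866 + 0.2981i + 0.3968j + 0.0611k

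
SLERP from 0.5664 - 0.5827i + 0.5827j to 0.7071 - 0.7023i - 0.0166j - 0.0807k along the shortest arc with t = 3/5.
0.6841 - 0.688i + 0.2368j - 0.0506k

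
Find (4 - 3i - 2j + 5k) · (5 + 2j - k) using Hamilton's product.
29 - 23i - 5j + 15k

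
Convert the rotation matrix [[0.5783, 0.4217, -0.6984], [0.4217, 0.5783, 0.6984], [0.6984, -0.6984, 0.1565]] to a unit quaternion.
0.7604 - 0.4592i - 0.4592j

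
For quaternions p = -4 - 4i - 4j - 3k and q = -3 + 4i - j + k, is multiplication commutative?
No: pq = 27 - 11i + 8j + 25k ≠ 27 + 3i + 24j - 15k = qp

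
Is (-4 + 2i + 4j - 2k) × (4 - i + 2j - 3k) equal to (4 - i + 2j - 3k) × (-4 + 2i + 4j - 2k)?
No: pq = -28 + 4i + 16j + 12k ≠ -28 + 20i - 4k = qp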